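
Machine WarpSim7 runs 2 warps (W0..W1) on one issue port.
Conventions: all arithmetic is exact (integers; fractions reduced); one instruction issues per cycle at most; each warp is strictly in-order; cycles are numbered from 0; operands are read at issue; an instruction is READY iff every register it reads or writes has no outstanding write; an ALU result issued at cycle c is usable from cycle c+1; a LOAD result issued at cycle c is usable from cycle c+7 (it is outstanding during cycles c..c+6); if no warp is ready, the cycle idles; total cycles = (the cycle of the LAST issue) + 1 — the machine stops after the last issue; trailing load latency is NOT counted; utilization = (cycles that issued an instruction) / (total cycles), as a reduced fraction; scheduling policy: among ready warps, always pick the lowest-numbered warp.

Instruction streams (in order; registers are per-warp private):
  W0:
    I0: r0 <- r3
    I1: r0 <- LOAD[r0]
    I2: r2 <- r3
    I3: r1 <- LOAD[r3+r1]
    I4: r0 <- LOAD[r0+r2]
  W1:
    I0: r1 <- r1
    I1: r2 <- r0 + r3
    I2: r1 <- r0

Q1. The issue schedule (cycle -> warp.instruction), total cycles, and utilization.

cycle 0: W0.I0
cycle 1: W0.I1
cycle 2: W0.I2
cycle 3: W0.I3
cycle 4: W1.I0
cycle 5: W1.I1
cycle 6: W1.I2
cycle 7: idle
cycle 8: W0.I4

Answer: 9 cycles, utilization 8/9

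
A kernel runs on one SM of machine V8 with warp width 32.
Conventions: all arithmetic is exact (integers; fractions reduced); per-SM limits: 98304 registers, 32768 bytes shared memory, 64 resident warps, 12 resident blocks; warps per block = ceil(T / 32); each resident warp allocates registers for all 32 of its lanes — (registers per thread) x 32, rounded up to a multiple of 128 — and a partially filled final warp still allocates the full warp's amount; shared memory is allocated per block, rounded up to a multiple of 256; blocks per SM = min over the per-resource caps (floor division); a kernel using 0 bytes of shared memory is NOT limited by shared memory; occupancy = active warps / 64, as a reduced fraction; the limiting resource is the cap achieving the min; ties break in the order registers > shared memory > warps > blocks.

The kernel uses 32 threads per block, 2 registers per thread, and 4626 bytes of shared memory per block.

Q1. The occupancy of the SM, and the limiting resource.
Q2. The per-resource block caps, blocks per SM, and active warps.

Answer: occupancy 3/32, limited by shared memory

registers: 768 blocks
shared memory: 6 blocks
warps: 64 blocks
blocks: 12 blocks

Answer: 6 blocks, 6 active warps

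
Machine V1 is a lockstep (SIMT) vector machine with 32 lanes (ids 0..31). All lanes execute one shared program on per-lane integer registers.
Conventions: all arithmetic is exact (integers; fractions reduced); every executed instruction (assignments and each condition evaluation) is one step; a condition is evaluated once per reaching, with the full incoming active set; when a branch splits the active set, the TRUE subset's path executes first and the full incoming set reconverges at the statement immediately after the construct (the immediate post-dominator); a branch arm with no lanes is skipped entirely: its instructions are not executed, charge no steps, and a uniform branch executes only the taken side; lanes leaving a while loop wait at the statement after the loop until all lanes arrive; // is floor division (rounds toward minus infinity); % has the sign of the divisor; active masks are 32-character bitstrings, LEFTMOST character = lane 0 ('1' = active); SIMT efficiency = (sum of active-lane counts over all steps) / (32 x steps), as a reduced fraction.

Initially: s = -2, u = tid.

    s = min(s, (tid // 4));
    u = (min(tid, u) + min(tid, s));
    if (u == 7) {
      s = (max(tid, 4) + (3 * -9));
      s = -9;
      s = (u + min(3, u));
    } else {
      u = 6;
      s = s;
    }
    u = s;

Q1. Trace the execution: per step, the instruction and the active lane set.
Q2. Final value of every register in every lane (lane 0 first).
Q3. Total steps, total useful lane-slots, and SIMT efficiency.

step 0: s <- min(s, (tid // 4))      11111111111111111111111111111111
step 1: u <- (min(tid, u) + min(tid, s)) 11111111111111111111111111111111
step 2: eval (u == 7)                11111111111111111111111111111111
step 3: s <- (max(tid, 4) + (3 * -9)) 00000000010000000000000000000000
step 4: s <- -9                      00000000010000000000000000000000
step 5: s <- (u + min(3, u))         00000000010000000000000000000000
step 6: u <- 6                       11111111101111111111111111111111
step 7: s <- s                       11111111101111111111111111111111
step 8: u <- s                       11111111111111111111111111111111

Answer: 9 steps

s: -2,-2,-2,-2,-2,-2,-2,-2,-2,10,-2,-2,-2,-2,-2,-2,-2,-2,-2,-2,-2,-2,-2,-2,-2,-2,-2,-2,-2,-2,-2,-2
u: -2,-2,-2,-2,-2,-2,-2,-2,-2,10,-2,-2,-2,-2,-2,-2,-2,-2,-2,-2,-2,-2,-2,-2,-2,-2,-2,-2,-2,-2,-2,-2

steps = 9; useful = 193; efficiency = 193/288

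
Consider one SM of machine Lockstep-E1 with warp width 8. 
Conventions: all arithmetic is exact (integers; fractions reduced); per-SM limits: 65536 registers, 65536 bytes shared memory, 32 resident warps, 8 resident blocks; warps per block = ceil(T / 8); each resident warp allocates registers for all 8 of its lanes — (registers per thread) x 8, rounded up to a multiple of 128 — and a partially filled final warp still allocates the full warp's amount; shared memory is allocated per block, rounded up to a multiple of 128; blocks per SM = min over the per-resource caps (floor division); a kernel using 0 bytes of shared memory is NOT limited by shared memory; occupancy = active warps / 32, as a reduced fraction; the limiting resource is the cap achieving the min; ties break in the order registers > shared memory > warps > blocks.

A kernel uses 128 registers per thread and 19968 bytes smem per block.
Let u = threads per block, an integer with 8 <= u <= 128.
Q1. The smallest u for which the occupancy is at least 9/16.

Answer: u = 41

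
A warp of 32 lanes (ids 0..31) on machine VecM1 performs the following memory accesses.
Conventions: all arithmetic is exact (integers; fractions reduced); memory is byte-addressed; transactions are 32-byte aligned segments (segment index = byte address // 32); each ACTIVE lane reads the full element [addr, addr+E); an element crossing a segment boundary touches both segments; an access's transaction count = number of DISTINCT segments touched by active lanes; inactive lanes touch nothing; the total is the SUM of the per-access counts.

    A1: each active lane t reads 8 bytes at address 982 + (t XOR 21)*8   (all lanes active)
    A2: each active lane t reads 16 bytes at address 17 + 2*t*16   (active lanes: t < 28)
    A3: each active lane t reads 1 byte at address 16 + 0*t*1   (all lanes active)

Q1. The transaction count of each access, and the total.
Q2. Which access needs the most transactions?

A1: 9 transactions
A2: 29 transactions
A3: 1 transaction

Answer: 9,29,1; total 39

Answer: A2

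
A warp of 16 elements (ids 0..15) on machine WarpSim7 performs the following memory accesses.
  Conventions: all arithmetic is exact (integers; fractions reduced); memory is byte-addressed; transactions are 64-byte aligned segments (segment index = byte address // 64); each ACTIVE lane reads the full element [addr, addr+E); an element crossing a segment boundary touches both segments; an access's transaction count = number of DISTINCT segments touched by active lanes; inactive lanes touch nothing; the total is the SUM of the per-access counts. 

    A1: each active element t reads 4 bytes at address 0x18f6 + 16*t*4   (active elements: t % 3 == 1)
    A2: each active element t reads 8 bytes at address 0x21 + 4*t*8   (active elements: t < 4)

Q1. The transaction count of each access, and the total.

A1: 5 transactions
A2: 3 transactions

Answer: 5,3; total 8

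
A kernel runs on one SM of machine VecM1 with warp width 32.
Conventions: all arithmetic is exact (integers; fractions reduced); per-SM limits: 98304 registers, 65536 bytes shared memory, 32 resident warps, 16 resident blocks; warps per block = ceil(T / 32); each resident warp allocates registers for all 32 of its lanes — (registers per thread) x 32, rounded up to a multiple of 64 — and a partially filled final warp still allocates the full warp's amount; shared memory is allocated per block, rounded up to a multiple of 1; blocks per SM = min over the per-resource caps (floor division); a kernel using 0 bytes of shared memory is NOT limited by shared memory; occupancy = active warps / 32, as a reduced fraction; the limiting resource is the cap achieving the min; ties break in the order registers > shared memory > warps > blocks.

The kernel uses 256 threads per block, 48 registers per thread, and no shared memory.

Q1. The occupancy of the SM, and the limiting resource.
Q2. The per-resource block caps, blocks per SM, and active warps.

Answer: occupancy 1, limited by warps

registers: 8 blocks
shared memory: no limit (kernel uses none)
warps: 4 blocks
blocks: 16 blocks

Answer: 4 blocks, 32 active warps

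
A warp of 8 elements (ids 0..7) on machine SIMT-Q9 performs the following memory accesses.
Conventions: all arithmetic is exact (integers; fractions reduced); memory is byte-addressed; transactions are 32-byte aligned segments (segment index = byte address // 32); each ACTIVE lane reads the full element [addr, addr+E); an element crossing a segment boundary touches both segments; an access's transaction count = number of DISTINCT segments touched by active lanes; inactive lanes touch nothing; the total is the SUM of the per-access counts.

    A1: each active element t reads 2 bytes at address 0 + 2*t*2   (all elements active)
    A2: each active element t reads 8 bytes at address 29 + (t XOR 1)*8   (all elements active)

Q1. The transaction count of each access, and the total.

A1: 1 transaction
A2: 3 transactions

Answer: 1,3; total 4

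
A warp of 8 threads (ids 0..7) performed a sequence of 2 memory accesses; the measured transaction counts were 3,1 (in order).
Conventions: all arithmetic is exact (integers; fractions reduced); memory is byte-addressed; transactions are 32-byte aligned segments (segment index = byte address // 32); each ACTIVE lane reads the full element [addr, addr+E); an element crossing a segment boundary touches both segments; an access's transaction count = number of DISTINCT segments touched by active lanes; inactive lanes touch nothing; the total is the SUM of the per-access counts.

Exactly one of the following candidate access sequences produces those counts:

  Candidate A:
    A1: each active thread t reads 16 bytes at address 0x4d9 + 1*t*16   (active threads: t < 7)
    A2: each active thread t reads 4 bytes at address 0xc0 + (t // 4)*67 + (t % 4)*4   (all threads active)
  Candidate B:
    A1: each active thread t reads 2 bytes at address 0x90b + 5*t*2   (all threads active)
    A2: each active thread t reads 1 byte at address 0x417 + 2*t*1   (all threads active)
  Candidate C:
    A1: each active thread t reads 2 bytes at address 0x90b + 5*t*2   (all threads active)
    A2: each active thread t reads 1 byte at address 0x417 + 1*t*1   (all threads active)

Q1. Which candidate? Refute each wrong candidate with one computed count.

A: A1 gives 5 transactions, not 3
B: A2 gives 2 transactions, not 1
C: all counts match (3,1)

Answer: C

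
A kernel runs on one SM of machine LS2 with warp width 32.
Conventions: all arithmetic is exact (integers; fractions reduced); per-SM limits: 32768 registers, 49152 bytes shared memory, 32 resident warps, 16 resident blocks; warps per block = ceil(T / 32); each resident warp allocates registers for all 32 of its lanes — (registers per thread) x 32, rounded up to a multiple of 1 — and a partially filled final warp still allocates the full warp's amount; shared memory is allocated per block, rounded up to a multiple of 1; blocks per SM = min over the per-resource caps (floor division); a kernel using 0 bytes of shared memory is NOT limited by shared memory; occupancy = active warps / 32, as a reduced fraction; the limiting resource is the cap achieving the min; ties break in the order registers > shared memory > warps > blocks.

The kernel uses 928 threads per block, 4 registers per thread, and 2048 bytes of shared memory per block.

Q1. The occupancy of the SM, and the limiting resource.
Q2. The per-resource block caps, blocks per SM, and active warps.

Answer: occupancy 29/32, limited by warps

registers: 8 blocks
shared memory: 24 blocks
warps: 1 block
blocks: 16 blocks

Answer: 1 block, 29 active warps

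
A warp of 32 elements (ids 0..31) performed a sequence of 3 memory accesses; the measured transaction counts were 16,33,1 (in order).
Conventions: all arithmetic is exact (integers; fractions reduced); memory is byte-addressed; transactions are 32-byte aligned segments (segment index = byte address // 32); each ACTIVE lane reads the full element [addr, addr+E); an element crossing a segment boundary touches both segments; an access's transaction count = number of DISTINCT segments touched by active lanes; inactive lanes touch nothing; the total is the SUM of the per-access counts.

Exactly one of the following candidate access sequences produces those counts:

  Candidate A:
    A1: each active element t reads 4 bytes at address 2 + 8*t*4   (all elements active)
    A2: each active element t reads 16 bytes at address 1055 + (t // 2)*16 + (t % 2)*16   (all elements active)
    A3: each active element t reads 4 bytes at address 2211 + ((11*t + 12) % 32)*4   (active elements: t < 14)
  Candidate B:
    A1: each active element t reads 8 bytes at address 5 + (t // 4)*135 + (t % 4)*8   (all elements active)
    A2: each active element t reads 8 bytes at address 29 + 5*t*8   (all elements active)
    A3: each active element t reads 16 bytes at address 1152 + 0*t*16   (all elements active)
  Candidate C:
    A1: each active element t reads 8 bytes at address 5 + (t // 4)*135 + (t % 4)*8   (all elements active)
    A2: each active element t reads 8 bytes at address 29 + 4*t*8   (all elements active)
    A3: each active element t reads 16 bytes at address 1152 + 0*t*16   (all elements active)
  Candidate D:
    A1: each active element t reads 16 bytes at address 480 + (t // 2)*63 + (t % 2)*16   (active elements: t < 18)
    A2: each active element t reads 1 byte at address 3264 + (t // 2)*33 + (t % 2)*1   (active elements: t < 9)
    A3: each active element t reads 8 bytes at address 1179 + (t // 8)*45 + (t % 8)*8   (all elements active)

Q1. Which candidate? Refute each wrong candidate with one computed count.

A: A1 gives 32 transactions, not 16
B: A2 gives 40 transactions, not 33
D: A1 gives 17 transactions, not 16
C: all counts match (16,33,1)

Answer: C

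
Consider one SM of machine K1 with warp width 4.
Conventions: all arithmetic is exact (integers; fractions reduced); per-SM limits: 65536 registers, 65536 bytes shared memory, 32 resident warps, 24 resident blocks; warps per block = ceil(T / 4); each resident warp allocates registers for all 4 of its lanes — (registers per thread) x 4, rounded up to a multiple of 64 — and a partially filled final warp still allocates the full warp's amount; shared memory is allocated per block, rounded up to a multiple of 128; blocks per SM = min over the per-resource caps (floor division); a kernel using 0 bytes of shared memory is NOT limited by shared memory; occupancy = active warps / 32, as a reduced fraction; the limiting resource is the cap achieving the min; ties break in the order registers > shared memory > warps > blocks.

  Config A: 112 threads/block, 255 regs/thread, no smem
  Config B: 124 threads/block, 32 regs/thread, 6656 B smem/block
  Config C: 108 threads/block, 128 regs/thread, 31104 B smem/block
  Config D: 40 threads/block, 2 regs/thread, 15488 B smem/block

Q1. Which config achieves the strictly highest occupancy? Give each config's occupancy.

occupancies: A 7/8, B 31/32, C 27/32, D 15/16

Answer: B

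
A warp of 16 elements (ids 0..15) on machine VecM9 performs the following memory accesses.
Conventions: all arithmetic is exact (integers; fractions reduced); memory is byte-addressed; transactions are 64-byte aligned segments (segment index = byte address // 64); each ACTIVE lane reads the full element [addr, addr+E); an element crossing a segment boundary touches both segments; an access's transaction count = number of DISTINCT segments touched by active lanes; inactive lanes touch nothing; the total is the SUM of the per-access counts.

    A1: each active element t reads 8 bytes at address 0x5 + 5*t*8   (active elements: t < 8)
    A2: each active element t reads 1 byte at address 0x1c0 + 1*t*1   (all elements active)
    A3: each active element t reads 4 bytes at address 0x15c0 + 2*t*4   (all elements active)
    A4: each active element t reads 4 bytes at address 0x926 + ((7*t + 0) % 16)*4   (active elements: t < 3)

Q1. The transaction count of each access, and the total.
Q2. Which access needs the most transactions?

A1: 5 transactions
A2: 1 transaction
A3: 2 transactions
A4: 2 transactions

Answer: 5,1,2,2; total 10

Answer: A1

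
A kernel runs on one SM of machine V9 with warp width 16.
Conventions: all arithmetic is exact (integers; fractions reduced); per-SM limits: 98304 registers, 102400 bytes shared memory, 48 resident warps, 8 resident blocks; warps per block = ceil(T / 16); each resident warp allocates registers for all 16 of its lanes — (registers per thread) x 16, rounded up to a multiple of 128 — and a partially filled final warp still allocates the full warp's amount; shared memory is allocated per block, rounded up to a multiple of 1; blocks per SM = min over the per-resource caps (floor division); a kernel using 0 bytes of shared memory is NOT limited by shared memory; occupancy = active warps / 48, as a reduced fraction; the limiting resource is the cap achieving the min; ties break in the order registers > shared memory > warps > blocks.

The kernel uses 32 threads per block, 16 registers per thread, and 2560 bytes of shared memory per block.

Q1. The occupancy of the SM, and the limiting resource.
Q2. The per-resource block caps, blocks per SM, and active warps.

Answer: occupancy 1/3, limited by blocks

registers: 192 blocks
shared memory: 40 blocks
warps: 24 blocks
blocks: 8 blocks

Answer: 8 blocks, 16 active warps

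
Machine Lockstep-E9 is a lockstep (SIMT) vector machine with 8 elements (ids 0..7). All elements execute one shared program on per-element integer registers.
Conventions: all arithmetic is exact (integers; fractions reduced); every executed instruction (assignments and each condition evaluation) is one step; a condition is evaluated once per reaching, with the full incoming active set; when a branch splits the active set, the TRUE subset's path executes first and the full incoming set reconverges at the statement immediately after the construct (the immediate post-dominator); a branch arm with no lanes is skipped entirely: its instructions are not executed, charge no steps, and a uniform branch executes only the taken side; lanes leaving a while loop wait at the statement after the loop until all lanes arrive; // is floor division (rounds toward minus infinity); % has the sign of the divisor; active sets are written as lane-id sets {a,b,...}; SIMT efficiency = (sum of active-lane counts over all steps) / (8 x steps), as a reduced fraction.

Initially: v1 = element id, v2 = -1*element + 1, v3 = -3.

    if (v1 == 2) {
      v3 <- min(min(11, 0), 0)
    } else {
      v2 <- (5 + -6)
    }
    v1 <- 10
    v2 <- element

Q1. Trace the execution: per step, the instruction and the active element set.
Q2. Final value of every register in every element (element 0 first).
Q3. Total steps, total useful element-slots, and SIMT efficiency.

step 0: eval (v1 == 2)               {0,1,2,3,4,5,6,7}
step 1: v3 <- min(min(11, 0), 0)     {2}
step 2: v2 <- (5 + -6)               {0,1,3,4,5,6,7}
step 3: v1 <- 10                     {0,1,2,3,4,5,6,7}
step 4: v2 <- element                {0,1,2,3,4,5,6,7}

Answer: 5 steps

v1: 10,10,10,10,10,10,10,10
v2: 0,1,2,3,4,5,6,7
v3: -3,-3,0,-3,-3,-3,-3,-3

steps = 5; useful = 32; efficiency = 32/40 = 4/5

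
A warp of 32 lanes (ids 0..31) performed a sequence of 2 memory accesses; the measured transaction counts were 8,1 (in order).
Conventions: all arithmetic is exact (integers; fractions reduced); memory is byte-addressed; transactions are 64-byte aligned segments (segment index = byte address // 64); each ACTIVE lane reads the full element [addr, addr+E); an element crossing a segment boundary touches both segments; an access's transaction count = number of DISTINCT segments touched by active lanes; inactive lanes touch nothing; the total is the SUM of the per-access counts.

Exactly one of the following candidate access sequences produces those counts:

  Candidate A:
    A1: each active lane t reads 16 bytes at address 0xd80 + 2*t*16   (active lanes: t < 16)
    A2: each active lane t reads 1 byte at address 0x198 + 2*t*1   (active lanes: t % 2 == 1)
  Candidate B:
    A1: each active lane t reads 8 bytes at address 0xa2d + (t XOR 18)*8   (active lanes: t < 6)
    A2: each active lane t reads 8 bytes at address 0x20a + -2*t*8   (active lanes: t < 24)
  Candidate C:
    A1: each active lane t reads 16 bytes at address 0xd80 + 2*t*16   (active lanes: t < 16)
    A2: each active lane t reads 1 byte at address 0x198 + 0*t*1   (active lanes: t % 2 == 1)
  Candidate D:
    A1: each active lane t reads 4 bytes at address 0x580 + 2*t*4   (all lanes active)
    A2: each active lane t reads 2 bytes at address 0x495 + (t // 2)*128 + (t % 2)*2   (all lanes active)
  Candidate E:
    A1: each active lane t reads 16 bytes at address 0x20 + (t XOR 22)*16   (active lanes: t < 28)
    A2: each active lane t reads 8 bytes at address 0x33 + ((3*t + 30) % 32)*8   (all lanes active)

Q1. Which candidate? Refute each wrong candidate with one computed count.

A: A2 gives 2 transactions, not 1
B: A1 gives 2 transactions, not 8
D: A1 gives 4 transactions, not 8
E: A1 gives 9 transactions, not 8
C: all counts match (8,1)

Answer: C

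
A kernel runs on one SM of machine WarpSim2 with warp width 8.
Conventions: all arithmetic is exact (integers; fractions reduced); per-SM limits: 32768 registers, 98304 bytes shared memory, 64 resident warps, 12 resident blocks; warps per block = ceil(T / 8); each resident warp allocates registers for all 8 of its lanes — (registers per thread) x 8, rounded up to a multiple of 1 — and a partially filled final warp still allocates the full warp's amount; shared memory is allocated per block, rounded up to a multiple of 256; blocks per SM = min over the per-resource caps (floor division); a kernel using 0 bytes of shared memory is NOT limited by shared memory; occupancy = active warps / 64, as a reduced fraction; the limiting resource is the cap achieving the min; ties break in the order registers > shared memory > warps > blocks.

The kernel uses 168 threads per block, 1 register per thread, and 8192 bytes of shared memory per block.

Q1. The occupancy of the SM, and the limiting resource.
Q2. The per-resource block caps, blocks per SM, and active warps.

Answer: occupancy 63/64, limited by warps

registers: 195 blocks
shared memory: 12 blocks
warps: 3 blocks
blocks: 12 blocks

Answer: 3 blocks, 63 active warps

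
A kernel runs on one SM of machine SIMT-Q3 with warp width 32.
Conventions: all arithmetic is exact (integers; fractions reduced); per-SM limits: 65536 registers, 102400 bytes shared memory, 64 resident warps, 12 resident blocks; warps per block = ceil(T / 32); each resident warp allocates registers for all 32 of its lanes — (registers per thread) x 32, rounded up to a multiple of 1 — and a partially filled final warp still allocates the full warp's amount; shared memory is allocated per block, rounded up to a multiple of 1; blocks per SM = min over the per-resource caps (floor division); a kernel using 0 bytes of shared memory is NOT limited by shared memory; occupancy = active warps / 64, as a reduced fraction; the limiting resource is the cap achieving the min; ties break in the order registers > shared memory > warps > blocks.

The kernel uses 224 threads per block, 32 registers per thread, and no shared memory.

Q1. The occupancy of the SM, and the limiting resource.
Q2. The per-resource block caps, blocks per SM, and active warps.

Answer: occupancy 63/64, limited by registers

registers: 9 blocks
shared memory: no limit (kernel uses none)
warps: 9 blocks
blocks: 12 blocks

Answer: 9 blocks, 63 active warps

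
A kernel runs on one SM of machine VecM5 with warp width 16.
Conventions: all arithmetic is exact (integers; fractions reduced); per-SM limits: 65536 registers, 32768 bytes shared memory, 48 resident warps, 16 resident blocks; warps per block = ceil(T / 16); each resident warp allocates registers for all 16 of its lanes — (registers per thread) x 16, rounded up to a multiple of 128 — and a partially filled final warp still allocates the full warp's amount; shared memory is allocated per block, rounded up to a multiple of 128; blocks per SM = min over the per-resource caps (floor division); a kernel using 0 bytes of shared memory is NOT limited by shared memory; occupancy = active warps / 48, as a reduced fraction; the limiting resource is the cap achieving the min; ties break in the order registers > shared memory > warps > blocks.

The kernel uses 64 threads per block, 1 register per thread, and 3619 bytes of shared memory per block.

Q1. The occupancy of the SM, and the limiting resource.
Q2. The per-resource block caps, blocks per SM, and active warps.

Answer: occupancy 2/3, limited by shared memory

registers: 128 blocks
shared memory: 8 blocks
warps: 12 blocks
blocks: 16 blocks

Answer: 8 blocks, 32 active warps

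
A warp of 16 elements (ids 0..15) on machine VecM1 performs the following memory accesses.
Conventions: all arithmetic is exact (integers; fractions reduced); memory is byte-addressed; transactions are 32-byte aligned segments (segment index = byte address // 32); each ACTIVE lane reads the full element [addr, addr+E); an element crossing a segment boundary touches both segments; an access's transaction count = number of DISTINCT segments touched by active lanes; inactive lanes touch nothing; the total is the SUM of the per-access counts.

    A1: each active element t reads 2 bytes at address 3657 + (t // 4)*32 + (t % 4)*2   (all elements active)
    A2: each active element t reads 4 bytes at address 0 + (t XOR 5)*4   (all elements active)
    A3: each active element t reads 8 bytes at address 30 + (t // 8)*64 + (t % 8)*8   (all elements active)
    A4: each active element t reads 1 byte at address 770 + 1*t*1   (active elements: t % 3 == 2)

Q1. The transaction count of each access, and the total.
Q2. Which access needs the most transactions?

A1: 4 transactions
A2: 2 transactions
A3: 5 transactions
A4: 1 transaction

Answer: 4,2,5,1; total 12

Answer: A3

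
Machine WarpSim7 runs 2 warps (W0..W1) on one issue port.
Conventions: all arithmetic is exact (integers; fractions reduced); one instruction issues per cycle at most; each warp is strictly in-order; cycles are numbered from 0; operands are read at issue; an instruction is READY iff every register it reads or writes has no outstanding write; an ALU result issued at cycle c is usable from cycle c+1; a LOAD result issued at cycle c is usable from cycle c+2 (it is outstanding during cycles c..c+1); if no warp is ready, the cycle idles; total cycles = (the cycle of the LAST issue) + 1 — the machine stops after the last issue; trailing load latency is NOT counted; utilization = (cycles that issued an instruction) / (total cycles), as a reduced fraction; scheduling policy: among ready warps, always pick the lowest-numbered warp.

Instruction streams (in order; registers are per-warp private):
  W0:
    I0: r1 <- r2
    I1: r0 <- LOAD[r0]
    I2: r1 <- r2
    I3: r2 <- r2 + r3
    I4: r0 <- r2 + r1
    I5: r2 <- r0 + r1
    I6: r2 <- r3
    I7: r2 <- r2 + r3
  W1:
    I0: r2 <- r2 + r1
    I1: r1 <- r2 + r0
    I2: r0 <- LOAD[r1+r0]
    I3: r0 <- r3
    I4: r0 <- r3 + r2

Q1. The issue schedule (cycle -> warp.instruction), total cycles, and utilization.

cycle 0: W0.I0
cycle 1: W0.I1
cycle 2: W0.I2
cycle 3: W0.I3
cycle 4: W0.I4
cycle 5: W0.I5
cycle 6: W0.I6
cycle 7: W0.I7
cycle 8: W1.I0
cycle 9: W1.I1
cycle 10: W1.I2
cycle 11: idle
cycle 12: W1.I3
cycle 13: W1.I4

Answer: 14 cycles, utilization 13/14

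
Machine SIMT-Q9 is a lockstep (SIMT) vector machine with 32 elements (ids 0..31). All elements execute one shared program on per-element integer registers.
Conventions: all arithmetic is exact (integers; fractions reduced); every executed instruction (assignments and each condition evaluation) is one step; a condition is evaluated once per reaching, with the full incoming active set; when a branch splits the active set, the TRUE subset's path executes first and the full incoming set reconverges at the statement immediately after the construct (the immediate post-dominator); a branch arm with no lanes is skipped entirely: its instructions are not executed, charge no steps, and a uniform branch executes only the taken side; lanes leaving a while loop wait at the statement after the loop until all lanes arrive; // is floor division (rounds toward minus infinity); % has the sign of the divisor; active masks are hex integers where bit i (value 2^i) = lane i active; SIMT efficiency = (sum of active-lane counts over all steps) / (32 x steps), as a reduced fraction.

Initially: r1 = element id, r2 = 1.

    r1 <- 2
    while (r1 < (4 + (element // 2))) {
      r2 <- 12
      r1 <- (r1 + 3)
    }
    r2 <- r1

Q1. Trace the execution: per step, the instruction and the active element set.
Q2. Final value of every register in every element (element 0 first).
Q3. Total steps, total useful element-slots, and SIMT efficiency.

step 0: r1 <- 2                      0xffffffff
step 1: eval (r1 < (4 + (element // 2))) 0xffffffff
step 2: r2 <- 12                     0xffffffff
step 3: r1 <- (r1 + 3)               0xffffffff
step 4: eval (r1 < (4 + (element // 2))) 0xffffffff
step 5: r2 <- 12                     0xfffffff0
step 6: r1 <- (r1 + 3)               0xfffffff0
step 7: eval (r1 < (4 + (element // 2))) 0xfffffff0
step 8: r2 <- 12                     0xfffffc00
step 9: r1 <- (r1 + 3)               0xfffffc00
step 10: eval (r1 < (4 + (element // 2))) 0xfffffc00
step 11: r2 <- 12                     0xffff0000
step 12: r1 <- (r1 + 3)               0xffff0000
step 13: eval (r1 < (4 + (element // 2))) 0xffff0000
step 14: r2 <- 12                     0xffc00000
step 15: r1 <- (r1 + 3)               0xffc00000
step 16: eval (r1 < (4 + (element // 2))) 0xffc00000
step 17: r2 <- 12                     0xf0000000
step 18: r1 <- (r1 + 3)               0xf0000000
step 19: eval (r1 < (4 + (element // 2))) 0xf0000000
step 20: r2 <- r1                     0xffffffff

Answer: 21 steps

r1: 5,5,5,5,8,8,8,8,8,8,11,11,11,11,11,11,14,14,14,14,14,14,17,17,17,17,17,17,20,20,20,20
r2: 5,5,5,5,8,8,8,8,8,8,11,11,11,11,11,11,14,14,14,14,14,14,17,17,17,17,17,17,20,20,20,20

steps = 21; useful = 432; efficiency = 432/672 = 9/14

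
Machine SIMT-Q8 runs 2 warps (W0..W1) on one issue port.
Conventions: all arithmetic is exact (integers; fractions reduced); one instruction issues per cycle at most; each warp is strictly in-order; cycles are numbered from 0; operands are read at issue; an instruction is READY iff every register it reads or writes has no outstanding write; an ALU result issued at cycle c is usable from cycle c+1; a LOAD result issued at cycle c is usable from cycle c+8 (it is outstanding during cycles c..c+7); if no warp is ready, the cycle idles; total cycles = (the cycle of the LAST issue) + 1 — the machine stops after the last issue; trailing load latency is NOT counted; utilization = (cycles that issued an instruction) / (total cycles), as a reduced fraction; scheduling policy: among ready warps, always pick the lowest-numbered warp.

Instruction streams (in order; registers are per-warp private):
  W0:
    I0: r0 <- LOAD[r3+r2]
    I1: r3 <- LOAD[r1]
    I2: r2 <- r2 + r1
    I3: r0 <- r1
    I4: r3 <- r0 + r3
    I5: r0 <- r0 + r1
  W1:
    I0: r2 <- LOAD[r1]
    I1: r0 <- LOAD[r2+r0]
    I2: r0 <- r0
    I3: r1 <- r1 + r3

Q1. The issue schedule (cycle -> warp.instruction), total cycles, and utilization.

cycle 0: W0.I0
cycle 1: W0.I1
cycle 2: W0.I2
cycle 3: W1.I0
cycle 4: idle
cycle 5: idle
cycle 6: idle
cycle 7: idle
cycle 8: W0.I3
cycle 9: W0.I4
cycle 10: W0.I5
cycle 11: W1.I1
cycle 12: idle
cycle 13: idle
cycle 14: idle
cycle 15: idle
cycle 16: idle
cycle 17: idle
cycle 18: idle
cycle 19: W1.I2
cycle 20: W1.I3

Answer: 21 cycles, utilization 10/21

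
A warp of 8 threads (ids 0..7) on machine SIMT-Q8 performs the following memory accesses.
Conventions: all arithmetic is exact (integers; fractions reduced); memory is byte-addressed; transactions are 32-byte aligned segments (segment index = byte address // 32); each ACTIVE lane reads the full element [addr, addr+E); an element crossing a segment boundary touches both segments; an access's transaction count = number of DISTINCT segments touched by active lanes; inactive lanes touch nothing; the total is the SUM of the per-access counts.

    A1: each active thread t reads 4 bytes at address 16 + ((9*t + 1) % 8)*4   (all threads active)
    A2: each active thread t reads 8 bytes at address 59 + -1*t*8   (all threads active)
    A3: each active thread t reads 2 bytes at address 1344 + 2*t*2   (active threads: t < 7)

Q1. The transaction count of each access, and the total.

A1: 2 transactions
A2: 3 transactions
A3: 1 transaction

Answer: 2,3,1; total 6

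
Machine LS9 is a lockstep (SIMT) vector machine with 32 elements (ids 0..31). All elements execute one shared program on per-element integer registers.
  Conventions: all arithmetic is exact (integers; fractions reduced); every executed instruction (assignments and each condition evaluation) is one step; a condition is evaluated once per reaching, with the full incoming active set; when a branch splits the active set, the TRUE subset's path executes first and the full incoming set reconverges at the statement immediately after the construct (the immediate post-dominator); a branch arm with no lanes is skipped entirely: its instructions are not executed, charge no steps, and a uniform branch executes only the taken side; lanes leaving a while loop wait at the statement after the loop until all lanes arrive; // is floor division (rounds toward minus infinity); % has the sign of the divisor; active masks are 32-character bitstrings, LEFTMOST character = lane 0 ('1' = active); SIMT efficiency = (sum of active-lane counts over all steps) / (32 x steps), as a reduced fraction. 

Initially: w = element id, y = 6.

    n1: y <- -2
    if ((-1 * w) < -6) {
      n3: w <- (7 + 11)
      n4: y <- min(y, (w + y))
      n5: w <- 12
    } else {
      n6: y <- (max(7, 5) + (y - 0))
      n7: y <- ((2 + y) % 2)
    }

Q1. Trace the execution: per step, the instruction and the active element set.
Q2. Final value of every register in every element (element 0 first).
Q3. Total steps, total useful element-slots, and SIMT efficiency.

step 0: y <- -2                      11111111111111111111111111111111
step 1: eval ((-1 * w) < -6)         11111111111111111111111111111111
step 2: w <- (7 + 11)                00000001111111111111111111111111
step 3: y <- min(y, (w + y))         00000001111111111111111111111111
step 4: w <- 12                      00000001111111111111111111111111
step 5: y <- (max(7, 5) + (y - 0))   11111110000000000000000000000000
step 6: y <- ((2 + y) % 2)           11111110000000000000000000000000

Answer: 7 steps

w: 0,1,2,3,4,5,6,12,12,12,12,12,12,12,12,12,12,12,12,12,12,12,12,12,12,12,12,12,12,12,12,12
y: 1,1,1,1,1,1,1,-2,-2,-2,-2,-2,-2,-2,-2,-2,-2,-2,-2,-2,-2,-2,-2,-2,-2,-2,-2,-2,-2,-2,-2,-2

steps = 7; useful = 153; efficiency = 153/224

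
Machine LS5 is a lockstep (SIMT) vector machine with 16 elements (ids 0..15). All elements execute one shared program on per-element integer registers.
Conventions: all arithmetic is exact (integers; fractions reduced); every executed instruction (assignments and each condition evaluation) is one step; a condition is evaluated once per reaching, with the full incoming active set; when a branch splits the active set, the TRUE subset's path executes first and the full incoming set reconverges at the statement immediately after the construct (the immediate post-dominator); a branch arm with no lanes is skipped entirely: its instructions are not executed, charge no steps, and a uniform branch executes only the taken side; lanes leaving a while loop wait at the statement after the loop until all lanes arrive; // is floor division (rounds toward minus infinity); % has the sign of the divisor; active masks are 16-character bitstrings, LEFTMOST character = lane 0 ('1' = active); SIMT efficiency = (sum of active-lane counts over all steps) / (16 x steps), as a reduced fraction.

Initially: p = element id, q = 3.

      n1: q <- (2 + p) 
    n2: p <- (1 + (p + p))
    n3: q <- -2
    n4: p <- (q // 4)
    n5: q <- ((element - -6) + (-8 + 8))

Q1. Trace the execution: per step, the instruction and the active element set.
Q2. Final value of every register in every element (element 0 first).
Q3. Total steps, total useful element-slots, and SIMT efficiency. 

step 0: q <- (2 + p)                 1111111111111111
step 1: p <- (1 + (p + p))           1111111111111111
step 2: q <- -2                      1111111111111111
step 3: p <- (q // 4)                1111111111111111
step 4: q <- ((element - -6) + (-8 + 8)) 1111111111111111

Answer: 5 steps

p: -1,-1,-1,-1,-1,-1,-1,-1,-1,-1,-1,-1,-1,-1,-1,-1
q: 6,7,8,9,10,11,12,13,14,15,16,17,18,19,20,21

steps = 5; useful = 80; efficiency = 80/80 = 1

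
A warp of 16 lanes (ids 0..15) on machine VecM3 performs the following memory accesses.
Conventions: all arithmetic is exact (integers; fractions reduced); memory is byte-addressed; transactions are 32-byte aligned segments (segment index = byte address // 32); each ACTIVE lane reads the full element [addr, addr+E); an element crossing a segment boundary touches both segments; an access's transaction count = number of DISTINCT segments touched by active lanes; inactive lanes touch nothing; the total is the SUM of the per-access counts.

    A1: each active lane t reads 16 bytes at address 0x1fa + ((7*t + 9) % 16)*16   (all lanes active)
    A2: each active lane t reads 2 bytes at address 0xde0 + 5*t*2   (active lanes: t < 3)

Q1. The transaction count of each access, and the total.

A1: 9 transactions
A2: 1 transaction

Answer: 9,1; total 10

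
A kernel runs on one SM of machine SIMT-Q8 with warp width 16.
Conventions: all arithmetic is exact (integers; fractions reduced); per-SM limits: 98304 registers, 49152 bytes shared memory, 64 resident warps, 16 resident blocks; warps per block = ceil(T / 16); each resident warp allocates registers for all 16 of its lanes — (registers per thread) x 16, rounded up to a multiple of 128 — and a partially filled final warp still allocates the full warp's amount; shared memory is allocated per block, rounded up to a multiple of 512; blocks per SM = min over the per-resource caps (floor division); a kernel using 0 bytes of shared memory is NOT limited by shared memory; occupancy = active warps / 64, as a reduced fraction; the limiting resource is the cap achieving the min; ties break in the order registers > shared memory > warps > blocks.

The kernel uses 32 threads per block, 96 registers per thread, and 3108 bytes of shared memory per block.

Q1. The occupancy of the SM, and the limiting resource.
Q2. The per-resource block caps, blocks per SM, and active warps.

Answer: occupancy 13/32, limited by shared memory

registers: 32 blocks
shared memory: 13 blocks
warps: 32 blocks
blocks: 16 blocks

Answer: 13 blocks, 26 active warps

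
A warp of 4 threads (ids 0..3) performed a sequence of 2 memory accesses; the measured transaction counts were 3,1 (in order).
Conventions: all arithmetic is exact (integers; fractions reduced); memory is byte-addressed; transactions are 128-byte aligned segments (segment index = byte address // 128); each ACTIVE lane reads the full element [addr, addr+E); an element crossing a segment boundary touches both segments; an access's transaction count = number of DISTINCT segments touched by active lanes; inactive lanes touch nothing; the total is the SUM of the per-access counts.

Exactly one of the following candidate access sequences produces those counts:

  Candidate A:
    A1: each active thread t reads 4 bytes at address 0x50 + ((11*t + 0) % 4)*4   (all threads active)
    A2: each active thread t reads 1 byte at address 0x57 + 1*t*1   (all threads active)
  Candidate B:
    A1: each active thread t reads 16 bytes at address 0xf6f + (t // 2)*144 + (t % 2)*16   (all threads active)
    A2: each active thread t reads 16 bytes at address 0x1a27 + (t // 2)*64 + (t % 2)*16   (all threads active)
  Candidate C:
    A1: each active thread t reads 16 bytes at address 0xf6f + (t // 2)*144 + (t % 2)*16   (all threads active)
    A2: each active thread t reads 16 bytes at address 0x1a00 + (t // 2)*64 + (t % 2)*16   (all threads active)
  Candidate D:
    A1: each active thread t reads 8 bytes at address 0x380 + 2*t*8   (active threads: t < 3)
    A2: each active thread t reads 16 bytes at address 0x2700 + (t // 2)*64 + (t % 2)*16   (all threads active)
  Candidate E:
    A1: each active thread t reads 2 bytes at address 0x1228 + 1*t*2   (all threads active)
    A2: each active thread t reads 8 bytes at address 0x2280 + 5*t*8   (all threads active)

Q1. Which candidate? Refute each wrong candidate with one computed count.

A: A1 gives 1 transaction, not 3
B: A2 gives 2 transactions, not 1
D: A1 gives 1 transaction, not 3
E: A1 gives 1 transaction, not 3
C: all counts match (3,1)

Answer: C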